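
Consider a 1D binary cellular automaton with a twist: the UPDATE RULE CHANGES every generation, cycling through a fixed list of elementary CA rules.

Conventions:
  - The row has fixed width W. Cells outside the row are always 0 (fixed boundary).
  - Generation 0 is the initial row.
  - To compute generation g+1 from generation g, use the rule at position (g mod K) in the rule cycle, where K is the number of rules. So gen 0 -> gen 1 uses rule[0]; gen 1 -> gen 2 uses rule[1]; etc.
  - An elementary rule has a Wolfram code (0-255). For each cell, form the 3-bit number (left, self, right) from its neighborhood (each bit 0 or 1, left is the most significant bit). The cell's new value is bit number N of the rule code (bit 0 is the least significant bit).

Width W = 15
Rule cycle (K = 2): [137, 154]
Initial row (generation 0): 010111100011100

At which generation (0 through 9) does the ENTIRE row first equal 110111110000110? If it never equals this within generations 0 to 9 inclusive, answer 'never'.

Gen 0: 010111100011100
Gen 1 (rule 137): 000111001011001
Gen 2 (rule 154): 001110110010110
Gen 3 (rule 137): 101100100000100
Gen 4 (rule 154): 001011010001010
Gen 5 (rule 137): 100010000100000
Gen 6 (rule 154): 010101001010000
Gen 7 (rule 137): 000000000000111
Gen 8 (rule 154): 000000000001110
Gen 9 (rule 137): 111111111101100

Answer: never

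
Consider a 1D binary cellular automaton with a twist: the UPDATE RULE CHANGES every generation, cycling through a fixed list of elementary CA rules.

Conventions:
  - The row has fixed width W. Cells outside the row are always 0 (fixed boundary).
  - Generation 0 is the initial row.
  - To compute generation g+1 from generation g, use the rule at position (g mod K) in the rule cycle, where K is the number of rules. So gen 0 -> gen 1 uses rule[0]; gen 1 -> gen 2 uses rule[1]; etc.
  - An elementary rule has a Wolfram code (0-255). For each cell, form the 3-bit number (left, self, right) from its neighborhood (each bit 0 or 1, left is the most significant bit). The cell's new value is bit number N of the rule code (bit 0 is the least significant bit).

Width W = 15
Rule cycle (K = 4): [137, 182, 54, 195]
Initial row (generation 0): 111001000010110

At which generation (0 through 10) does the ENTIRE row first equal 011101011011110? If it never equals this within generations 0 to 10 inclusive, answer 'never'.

Gen 0: 111001000010110
Gen 1 (rule 137): 110000011000100
Gen 2 (rule 182): 001000100101110
Gen 3 (rule 54): 011101111110001
Gen 4 (rule 195): 101100111110110
Gen 5 (rule 137): 001000111100100
Gen 6 (rule 182): 011101011011110
Gen 7 (rule 54): 100011100100001
Gen 8 (rule 195): 001101101001110
Gen 9 (rule 137): 101001000001100
Gen 10 (rule 182): 111111100010010

Answer: 6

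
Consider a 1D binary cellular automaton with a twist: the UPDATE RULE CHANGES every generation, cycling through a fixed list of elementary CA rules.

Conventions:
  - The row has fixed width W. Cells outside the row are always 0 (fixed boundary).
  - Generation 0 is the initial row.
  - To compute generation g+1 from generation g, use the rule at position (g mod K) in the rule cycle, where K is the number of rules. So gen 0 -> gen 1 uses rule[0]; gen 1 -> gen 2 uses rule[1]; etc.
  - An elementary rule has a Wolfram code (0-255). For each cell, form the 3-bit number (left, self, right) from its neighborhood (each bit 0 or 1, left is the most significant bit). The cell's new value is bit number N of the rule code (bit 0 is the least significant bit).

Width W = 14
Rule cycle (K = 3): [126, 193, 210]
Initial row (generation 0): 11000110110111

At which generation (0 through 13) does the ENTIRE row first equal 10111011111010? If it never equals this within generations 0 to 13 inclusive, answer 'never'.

Gen 0: 11000110110111
Gen 1 (rule 126): 11101111111101
Gen 2 (rule 193): 01100111111100
Gen 3 (rule 210): 10111011111110
Gen 4 (rule 126): 11101110000011
Gen 5 (rule 193): 01100110111001
Gen 6 (rule 210): 10111010011110
Gen 7 (rule 126): 11101111110011
Gen 8 (rule 193): 01100111110001
Gen 9 (rule 210): 10111011111010
Gen 10 (rule 126): 11101110001111
Gen 11 (rule 193): 01100110100111
Gen 12 (rule 210): 10111010011011
Gen 13 (rule 126): 11101111111111

Answer: 9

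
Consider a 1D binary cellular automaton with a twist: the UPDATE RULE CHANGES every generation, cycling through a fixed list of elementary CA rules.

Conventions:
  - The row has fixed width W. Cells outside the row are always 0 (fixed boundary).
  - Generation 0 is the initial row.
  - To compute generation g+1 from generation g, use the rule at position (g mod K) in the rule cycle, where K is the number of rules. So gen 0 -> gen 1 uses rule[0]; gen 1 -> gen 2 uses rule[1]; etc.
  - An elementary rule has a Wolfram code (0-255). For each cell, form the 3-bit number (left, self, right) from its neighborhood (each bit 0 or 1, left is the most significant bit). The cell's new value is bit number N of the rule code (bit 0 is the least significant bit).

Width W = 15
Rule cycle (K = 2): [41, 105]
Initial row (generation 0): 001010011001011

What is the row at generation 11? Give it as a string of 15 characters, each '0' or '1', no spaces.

Gen 0: 001010011001011
Gen 1 (rule 41): 100100010000110
Gen 2 (rule 105): 000001000110110
Gen 3 (rule 41): 111100010101100
Gen 4 (rule 105): 100101001011101
Gen 5 (rule 41): 000010000110010
Gen 6 (rule 105): 111000110110000
Gen 7 (rule 41): 100010101100111
Gen 8 (rule 105): 001001011100101
Gen 9 (rule 41): 100000110000010
Gen 10 (rule 105): 001110110111000
Gen 11 (rule 41): 101001101100011

Answer: 101001101100011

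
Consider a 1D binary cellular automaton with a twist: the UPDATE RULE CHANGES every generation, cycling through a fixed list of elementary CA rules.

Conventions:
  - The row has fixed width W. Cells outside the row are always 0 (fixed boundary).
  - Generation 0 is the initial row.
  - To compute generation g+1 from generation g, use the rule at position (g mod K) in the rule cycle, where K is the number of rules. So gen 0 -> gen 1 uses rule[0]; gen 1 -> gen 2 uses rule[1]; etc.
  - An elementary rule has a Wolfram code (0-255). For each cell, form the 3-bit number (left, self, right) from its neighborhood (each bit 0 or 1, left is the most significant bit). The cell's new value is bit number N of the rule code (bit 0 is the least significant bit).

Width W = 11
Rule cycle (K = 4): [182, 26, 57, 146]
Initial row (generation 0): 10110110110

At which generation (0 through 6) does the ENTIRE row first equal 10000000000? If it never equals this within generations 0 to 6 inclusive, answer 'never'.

Gen 0: 10110110110
Gen 1 (rule 182): 11001001001
Gen 2 (rule 26): 10110110110
Gen 3 (rule 57): 01101101101
Gen 4 (rule 146): 10000000000
Gen 5 (rule 182): 11000000000
Gen 6 (rule 26): 10100000000

Answer: 4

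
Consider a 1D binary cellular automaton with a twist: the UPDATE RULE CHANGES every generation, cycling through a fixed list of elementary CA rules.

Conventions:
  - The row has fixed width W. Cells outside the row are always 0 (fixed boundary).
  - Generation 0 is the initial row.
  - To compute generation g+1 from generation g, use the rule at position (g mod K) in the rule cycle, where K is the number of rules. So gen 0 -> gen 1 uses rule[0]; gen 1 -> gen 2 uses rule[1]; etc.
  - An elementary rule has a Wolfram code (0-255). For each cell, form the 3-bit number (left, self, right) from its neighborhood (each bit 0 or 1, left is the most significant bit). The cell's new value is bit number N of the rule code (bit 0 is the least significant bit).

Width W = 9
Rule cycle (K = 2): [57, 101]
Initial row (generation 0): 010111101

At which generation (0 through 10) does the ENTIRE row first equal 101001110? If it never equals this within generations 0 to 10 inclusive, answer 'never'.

Answer: never

Derivation:
Gen 0: 010111101
Gen 1 (rule 57): 001100010
Gen 2 (rule 101): 100101010
Gen 3 (rule 57): 010010101
Gen 4 (rule 101): 010011111
Gen 5 (rule 57): 001010000
Gen 6 (rule 101): 101110111
Gen 7 (rule 57): 011001100
Gen 8 (rule 101): 001000101
Gen 9 (rule 57): 100110010
Gen 10 (rule 101): 100010010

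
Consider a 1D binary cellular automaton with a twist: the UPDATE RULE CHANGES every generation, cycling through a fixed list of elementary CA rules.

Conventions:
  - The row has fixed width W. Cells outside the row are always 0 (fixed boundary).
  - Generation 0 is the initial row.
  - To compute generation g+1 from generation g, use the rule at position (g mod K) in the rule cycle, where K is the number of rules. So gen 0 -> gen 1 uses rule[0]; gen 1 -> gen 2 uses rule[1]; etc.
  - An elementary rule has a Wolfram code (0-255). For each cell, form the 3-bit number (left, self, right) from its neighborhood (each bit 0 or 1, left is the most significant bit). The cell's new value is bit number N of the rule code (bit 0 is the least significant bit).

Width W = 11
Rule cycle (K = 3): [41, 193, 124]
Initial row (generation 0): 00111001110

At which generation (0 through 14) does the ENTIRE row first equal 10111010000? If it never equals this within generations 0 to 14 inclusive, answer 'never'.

Gen 0: 00111001110
Gen 1 (rule 41): 10100001000
Gen 2 (rule 193): 00001100011
Gen 3 (rule 124): 00001110011
Gen 4 (rule 41): 11101000010
Gen 5 (rule 193): 01100011000
Gen 6 (rule 124): 01110011100
Gen 7 (rule 41): 01000010001
Gen 8 (rule 193): 00011000100
Gen 9 (rule 124): 00011100110
Gen 10 (rule 41): 11010000100
Gen 11 (rule 193): 01000110001
Gen 12 (rule 124): 01100111001
Gen 13 (rule 41): 01000100000
Gen 14 (rule 193): 00010001111

Answer: never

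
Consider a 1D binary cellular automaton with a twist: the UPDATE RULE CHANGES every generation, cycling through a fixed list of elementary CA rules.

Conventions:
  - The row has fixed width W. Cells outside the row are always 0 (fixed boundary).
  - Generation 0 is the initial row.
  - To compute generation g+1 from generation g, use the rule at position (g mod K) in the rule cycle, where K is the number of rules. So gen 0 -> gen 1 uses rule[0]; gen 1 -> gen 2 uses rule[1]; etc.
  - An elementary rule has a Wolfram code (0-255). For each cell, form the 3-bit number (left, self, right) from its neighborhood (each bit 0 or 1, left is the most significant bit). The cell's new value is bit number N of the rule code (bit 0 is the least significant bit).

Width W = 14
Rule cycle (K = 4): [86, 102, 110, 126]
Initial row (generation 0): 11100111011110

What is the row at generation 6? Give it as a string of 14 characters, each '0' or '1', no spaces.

Gen 0: 11100111011110
Gen 1 (rule 86): 00111001000011
Gen 2 (rule 102): 01001011000101
Gen 3 (rule 110): 11011111001111
Gen 4 (rule 126): 11110001111001
Gen 5 (rule 86): 00011010001111
Gen 6 (rule 102): 00101110010001

Answer: 00101110010001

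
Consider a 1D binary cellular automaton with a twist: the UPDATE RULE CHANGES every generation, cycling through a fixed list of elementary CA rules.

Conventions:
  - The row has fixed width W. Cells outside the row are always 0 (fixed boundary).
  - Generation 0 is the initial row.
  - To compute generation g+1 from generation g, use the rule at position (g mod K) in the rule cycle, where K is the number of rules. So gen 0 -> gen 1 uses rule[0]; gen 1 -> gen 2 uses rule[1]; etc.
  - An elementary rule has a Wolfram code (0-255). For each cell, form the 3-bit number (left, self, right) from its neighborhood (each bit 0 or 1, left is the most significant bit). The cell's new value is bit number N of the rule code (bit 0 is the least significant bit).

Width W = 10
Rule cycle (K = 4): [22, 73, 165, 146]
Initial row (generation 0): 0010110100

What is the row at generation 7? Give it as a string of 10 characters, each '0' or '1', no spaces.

Gen 0: 0010110100
Gen 1 (rule 22): 0110000110
Gen 2 (rule 73): 0110110110
Gen 3 (rule 165): 0001001000
Gen 4 (rule 146): 0010110100
Gen 5 (rule 22): 0110000110
Gen 6 (rule 73): 0110110110
Gen 7 (rule 165): 0001001000

Answer: 0001001000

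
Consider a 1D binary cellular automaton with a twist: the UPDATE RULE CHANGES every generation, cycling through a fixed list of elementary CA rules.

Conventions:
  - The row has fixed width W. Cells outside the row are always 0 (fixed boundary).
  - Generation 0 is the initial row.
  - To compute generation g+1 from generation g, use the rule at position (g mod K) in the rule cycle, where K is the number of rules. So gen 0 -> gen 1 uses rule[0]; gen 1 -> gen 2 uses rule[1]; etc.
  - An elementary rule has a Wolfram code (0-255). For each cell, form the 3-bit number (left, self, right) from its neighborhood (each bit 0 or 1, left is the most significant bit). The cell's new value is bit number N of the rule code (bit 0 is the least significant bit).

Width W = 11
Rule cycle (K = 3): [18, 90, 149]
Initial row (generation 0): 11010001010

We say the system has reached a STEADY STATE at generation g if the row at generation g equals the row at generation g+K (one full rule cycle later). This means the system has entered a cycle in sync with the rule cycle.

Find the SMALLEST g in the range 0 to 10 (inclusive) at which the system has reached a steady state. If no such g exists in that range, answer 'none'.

Answer: 4

Derivation:
Gen 0: 11010001010
Gen 1 (rule 18): 00001010001
Gen 2 (rule 90): 00010001010
Gen 3 (rule 149): 11011101011
Gen 4 (rule 18): 00000000000
Gen 5 (rule 90): 00000000000
Gen 6 (rule 149): 11111111111
Gen 7 (rule 18): 00000000000
Gen 8 (rule 90): 00000000000
Gen 9 (rule 149): 11111111111
Gen 10 (rule 18): 00000000000
Gen 11 (rule 90): 00000000000
Gen 12 (rule 149): 11111111111
Gen 13 (rule 18): 00000000000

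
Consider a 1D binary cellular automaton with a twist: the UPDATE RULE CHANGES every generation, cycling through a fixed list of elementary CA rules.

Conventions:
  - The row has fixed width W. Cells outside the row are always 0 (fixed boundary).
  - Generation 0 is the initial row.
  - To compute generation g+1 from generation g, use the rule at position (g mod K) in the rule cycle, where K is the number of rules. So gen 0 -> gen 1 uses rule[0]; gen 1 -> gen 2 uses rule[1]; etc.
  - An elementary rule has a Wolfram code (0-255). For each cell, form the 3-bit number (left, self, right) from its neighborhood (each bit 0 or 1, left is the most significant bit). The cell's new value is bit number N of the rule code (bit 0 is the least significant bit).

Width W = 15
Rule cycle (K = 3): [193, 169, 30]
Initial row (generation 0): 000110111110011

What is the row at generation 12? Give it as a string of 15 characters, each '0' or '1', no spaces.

Gen 0: 000110111110011
Gen 1 (rule 193): 110010011110001
Gen 2 (rule 169): 100000011100100
Gen 3 (rule 30): 110000110011110
Gen 4 (rule 193): 010110010001110
Gen 5 (rule 169): 001100000101100
Gen 6 (rule 30): 011010001101010
Gen 7 (rule 193): 001000100100000
Gen 8 (rule 169): 100010000001111
Gen 9 (rule 30): 110111000011000
Gen 10 (rule 193): 010011011001011
Gen 11 (rule 169): 000010110000110
Gen 12 (rule 30): 000110101001101

Answer: 000110101001101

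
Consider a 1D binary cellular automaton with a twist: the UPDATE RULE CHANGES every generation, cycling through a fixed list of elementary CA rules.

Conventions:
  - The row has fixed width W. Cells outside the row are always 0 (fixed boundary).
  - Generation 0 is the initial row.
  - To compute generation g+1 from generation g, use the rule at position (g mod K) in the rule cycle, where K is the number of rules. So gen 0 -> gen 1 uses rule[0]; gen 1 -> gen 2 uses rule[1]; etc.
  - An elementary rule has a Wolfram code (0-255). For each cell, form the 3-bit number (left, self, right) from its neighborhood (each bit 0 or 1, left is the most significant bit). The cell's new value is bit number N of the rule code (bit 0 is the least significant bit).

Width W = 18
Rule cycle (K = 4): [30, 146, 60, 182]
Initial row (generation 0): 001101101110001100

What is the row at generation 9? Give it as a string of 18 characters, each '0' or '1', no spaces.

Gen 0: 001101101110001100
Gen 1 (rule 30): 011001001001011010
Gen 2 (rule 146): 100110110110000001
Gen 3 (rule 60): 110101101101000001
Gen 4 (rule 182): 001110010011100011
Gen 5 (rule 30): 011001111110010110
Gen 6 (rule 146): 100110111101100001
Gen 7 (rule 60): 110101100011010001
Gen 8 (rule 182): 001110010100111011
Gen 9 (rule 30): 011001110111100010

Answer: 011001110111100010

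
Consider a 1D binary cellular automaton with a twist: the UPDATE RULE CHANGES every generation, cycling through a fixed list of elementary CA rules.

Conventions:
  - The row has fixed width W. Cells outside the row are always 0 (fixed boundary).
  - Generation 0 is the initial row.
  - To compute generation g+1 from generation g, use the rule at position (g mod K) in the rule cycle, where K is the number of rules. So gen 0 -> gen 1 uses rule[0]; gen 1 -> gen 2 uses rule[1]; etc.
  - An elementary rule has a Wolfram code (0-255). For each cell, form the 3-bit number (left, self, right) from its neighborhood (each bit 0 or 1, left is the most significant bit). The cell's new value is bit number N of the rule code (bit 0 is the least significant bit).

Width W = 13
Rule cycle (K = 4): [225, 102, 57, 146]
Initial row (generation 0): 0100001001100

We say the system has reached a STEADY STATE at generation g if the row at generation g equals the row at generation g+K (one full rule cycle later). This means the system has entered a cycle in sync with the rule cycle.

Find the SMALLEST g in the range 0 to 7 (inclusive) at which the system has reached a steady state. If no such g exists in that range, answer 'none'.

Gen 0: 0100001001100
Gen 1 (rule 225): 0001100000101
Gen 2 (rule 102): 0010100001111
Gen 3 (rule 57): 1001011101000
Gen 4 (rule 146): 0110001000100
Gen 5 (rule 225): 0010100010001
Gen 6 (rule 102): 0111100110011
Gen 7 (rule 57): 0100010101010
Gen 8 (rule 146): 1010100000001
Gen 9 (rule 225): 0101001111100
Gen 10 (rule 102): 1111010000100
Gen 11 (rule 57): 1000101110011

Answer: none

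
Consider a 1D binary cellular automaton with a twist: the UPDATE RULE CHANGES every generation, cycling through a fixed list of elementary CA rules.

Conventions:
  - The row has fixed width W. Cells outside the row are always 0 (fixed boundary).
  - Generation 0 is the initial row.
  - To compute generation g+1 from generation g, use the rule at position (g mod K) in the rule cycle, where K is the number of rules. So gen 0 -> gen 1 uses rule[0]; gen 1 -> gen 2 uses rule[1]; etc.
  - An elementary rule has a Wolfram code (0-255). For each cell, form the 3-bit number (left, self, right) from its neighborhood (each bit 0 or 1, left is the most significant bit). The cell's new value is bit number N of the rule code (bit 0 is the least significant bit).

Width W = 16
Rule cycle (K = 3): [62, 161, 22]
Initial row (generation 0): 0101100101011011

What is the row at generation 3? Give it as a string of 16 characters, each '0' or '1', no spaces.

Answer: 1000100000001100

Derivation:
Gen 0: 0101100101011011
Gen 1 (rule 62): 1111011111110110
Gen 2 (rule 161): 0110101111101000
Gen 3 (rule 22): 1000100000001100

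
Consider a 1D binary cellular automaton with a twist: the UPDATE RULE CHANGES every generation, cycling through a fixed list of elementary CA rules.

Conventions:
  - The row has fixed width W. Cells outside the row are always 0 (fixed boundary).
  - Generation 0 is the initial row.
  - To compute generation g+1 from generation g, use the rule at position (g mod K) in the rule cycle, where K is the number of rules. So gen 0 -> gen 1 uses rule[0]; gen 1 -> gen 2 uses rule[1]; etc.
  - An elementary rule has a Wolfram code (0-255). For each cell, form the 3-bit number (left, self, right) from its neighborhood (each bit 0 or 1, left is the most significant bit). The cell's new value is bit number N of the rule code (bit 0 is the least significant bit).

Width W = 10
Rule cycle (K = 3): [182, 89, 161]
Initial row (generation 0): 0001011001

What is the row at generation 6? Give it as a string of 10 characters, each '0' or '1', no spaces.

Answer: 0011111100

Derivation:
Gen 0: 0001011001
Gen 1 (rule 182): 0011100111
Gen 2 (rule 89): 1010110101
Gen 3 (rule 161): 0101001010
Gen 4 (rule 182): 1111111111
Gen 5 (rule 89): 1000000001
Gen 6 (rule 161): 0011111100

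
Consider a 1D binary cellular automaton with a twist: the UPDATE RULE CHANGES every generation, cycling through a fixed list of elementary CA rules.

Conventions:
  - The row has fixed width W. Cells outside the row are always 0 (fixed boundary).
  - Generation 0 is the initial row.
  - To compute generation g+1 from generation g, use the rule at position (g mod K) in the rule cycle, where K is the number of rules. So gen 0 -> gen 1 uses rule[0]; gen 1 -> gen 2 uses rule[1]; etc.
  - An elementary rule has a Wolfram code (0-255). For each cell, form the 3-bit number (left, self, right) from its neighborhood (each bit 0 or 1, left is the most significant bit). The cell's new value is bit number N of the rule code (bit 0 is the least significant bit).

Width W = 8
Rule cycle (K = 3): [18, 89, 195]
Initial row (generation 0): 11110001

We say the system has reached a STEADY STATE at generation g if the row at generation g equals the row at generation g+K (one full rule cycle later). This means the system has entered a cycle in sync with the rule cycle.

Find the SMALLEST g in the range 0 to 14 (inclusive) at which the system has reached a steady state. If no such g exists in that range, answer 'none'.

Gen 0: 11110001
Gen 1 (rule 18): 00001010
Gen 2 (rule 89): 11100001
Gen 3 (rule 195): 01101110
Gen 4 (rule 18): 10000001
Gen 5 (rule 89): 01111100
Gen 6 (rule 195): 10111101
Gen 7 (rule 18): 00000000
Gen 8 (rule 89): 11111111
Gen 9 (rule 195): 01111111
Gen 10 (rule 18): 10000000
Gen 11 (rule 89): 01111111
Gen 12 (rule 195): 10111111
Gen 13 (rule 18): 00000000
Gen 14 (rule 89): 11111111
Gen 15 (rule 195): 01111111
Gen 16 (rule 18): 10000000
Gen 17 (rule 89): 01111111

Answer: none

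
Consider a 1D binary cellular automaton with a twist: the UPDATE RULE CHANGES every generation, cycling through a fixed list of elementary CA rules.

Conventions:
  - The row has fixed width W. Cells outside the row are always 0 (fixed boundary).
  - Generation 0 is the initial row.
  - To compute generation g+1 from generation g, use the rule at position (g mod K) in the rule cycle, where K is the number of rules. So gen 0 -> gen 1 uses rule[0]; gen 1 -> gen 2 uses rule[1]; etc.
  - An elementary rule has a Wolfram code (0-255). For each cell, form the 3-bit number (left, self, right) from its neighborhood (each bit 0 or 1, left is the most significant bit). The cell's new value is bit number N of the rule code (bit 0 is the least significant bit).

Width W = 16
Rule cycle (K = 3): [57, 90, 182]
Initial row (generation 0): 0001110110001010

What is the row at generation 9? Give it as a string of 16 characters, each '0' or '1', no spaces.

Gen 0: 0001110110001010
Gen 1 (rule 57): 1101001101100101
Gen 2 (rule 90): 1100111101111000
Gen 3 (rule 182): 0011011010110100
Gen 4 (rule 57): 1010110101101011
Gen 5 (rule 90): 0000110001100011
Gen 6 (rule 182): 0001001010010100
Gen 7 (rule 57): 1100100101001011
Gen 8 (rule 90): 1111011000110011
Gen 9 (rule 182): 0110100101001100

Answer: 0110100101001100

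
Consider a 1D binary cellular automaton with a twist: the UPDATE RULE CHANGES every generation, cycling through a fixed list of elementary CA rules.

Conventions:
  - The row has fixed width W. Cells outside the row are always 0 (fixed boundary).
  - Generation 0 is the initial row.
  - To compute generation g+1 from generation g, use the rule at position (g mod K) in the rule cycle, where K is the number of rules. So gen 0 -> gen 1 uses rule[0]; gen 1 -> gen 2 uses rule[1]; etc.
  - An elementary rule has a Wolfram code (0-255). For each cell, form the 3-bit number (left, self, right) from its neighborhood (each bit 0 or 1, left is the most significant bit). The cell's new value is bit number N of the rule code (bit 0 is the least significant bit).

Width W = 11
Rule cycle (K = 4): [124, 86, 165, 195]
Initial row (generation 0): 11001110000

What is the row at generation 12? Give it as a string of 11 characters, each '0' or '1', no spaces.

Answer: 01110010010

Derivation:
Gen 0: 11001110000
Gen 1 (rule 124): 11101011000
Gen 2 (rule 86): 00101001100
Gen 3 (rule 165): 10111000001
Gen 4 (rule 195): 00011011110
Gen 5 (rule 124): 00011110011
Gen 6 (rule 86): 00100011101
Gen 7 (rule 165): 10101001011
Gen 8 (rule 195): 00000010001
Gen 9 (rule 124): 00000011001
Gen 10 (rule 86): 00000101111
Gen 11 (rule 165): 11110110110
Gen 12 (rule 195): 01110010010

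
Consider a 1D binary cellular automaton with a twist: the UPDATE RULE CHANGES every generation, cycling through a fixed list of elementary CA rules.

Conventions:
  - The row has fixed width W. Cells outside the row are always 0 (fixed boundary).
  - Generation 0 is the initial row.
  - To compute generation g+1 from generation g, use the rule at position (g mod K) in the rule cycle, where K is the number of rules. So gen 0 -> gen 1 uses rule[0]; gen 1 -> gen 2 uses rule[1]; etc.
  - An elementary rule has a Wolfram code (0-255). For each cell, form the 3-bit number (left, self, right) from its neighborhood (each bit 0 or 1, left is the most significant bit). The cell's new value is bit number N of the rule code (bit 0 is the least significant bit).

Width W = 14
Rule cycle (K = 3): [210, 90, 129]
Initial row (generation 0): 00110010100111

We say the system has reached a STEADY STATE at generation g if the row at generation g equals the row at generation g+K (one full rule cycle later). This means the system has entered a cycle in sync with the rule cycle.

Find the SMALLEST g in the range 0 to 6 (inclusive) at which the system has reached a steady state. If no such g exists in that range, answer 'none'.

Gen 0: 00110010100111
Gen 1 (rule 210): 01011100011011
Gen 2 (rule 90): 10010110111011
Gen 3 (rule 129): 00000000010000
Gen 4 (rule 210): 00000000101000
Gen 5 (rule 90): 00000001000100
Gen 6 (rule 129): 11111100010001
Gen 7 (rule 210): 01111110101010
Gen 8 (rule 90): 11000010000001
Gen 9 (rule 129): 00011000111100

Answer: none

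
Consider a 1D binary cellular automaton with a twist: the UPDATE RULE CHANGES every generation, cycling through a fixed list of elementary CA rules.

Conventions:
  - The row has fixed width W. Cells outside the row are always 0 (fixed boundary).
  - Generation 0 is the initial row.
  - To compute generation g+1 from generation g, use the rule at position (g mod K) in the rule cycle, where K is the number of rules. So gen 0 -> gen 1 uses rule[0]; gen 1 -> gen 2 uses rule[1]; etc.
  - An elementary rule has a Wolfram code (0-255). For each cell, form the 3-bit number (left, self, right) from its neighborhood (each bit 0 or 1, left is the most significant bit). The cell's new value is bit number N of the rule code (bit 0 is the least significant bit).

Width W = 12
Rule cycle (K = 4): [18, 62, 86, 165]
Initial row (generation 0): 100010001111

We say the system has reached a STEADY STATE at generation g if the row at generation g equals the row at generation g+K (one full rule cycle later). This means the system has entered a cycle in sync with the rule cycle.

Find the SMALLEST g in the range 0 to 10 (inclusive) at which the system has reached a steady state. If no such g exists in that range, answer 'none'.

Answer: 9

Derivation:
Gen 0: 100010001111
Gen 1 (rule 18): 010101010000
Gen 2 (rule 62): 111111111000
Gen 3 (rule 86): 000000001100
Gen 4 (rule 165): 111111100001
Gen 5 (rule 18): 000000010010
Gen 6 (rule 62): 000000111111
Gen 7 (rule 86): 000001000001
Gen 8 (rule 165): 111101011101
Gen 9 (rule 18): 000000000000
Gen 10 (rule 62): 000000000000
Gen 11 (rule 86): 000000000000
Gen 12 (rule 165): 111111111111
Gen 13 (rule 18): 000000000000
Gen 14 (rule 62): 000000000000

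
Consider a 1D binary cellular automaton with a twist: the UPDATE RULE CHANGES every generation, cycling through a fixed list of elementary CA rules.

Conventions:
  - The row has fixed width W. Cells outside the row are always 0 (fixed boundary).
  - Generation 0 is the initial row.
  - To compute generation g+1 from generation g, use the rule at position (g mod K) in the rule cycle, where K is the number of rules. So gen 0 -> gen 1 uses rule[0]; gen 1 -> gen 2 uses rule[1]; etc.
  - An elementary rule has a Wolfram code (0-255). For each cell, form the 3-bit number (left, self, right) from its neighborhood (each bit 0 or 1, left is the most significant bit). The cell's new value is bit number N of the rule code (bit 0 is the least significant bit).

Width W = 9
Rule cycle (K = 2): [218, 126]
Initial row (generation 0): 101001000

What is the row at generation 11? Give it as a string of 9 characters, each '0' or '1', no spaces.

Answer: 011110111

Derivation:
Gen 0: 101001000
Gen 1 (rule 218): 000110100
Gen 2 (rule 126): 001111110
Gen 3 (rule 218): 011111111
Gen 4 (rule 126): 110000001
Gen 5 (rule 218): 111000010
Gen 6 (rule 126): 101100111
Gen 7 (rule 218): 001111111
Gen 8 (rule 126): 011000001
Gen 9 (rule 218): 111100010
Gen 10 (rule 126): 100110111
Gen 11 (rule 218): 011110111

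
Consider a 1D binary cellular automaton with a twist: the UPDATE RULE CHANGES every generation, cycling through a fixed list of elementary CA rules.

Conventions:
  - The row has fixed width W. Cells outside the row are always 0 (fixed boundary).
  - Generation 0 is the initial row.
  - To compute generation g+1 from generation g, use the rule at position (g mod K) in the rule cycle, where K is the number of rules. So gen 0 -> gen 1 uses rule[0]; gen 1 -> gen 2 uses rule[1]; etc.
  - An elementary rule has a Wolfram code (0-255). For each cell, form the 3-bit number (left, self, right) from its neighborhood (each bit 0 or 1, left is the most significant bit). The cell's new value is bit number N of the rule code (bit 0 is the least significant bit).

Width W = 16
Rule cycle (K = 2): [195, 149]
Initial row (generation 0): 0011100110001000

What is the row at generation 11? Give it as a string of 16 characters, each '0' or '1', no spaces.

Answer: 0101001001101011

Derivation:
Gen 0: 0011100110001000
Gen 1 (rule 195): 1101101010110011
Gen 2 (rule 149): 0000001010001000
Gen 3 (rule 195): 1111110000110011
Gen 4 (rule 149): 0111101110001000
Gen 5 (rule 195): 1011100110110011
Gen 6 (rule 149): 1001010000001000
Gen 7 (rule 195): 0010000111110011
Gen 8 (rule 149): 1011110011101000
Gen 9 (rule 195): 0001110101100011
Gen 10 (rule 149): 1100100100011000
Gen 11 (rule 195): 0101001001101011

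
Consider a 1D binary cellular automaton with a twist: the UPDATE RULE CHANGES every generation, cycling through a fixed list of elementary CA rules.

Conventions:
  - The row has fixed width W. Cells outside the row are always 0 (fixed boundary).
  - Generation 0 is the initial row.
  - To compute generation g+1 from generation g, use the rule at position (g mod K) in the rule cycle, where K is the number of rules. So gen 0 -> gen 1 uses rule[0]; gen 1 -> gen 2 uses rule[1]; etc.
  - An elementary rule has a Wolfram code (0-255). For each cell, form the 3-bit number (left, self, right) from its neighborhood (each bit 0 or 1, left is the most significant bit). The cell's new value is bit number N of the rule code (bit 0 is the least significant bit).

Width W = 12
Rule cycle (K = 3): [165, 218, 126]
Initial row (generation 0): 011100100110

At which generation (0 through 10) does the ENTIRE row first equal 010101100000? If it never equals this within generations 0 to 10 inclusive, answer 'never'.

Gen 0: 011100100110
Gen 1 (rule 165): 001000100000
Gen 2 (rule 218): 010101010000
Gen 3 (rule 126): 111111111000
Gen 4 (rule 165): 011111110011
Gen 5 (rule 218): 111111111111
Gen 6 (rule 126): 100000000001
Gen 7 (rule 165): 101111111101
Gen 8 (rule 218): 001111111100
Gen 9 (rule 126): 011000000110
Gen 10 (rule 165): 000011110000

Answer: never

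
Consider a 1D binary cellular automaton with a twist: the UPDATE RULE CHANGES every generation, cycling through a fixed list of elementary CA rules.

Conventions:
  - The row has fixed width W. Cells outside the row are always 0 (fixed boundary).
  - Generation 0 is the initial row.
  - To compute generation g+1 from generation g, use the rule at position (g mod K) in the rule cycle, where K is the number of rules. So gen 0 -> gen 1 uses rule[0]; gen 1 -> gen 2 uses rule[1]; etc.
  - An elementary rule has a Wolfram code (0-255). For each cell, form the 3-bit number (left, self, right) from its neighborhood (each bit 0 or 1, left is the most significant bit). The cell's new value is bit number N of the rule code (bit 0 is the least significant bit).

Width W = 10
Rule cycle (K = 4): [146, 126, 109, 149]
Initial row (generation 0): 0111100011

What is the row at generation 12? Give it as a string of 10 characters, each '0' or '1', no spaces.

Gen 0: 0111100011
Gen 1 (rule 146): 1011010100
Gen 2 (rule 126): 1111111110
Gen 3 (rule 109): 1000000010
Gen 4 (rule 149): 1111111011
Gen 5 (rule 146): 0111110000
Gen 6 (rule 126): 1100011000
Gen 7 (rule 109): 1101011011
Gen 8 (rule 149): 0001000000
Gen 9 (rule 146): 0010100000
Gen 10 (rule 126): 0111110000
Gen 11 (rule 109): 0100010111
Gen 12 (rule 149): 0111010010

Answer: 0111010010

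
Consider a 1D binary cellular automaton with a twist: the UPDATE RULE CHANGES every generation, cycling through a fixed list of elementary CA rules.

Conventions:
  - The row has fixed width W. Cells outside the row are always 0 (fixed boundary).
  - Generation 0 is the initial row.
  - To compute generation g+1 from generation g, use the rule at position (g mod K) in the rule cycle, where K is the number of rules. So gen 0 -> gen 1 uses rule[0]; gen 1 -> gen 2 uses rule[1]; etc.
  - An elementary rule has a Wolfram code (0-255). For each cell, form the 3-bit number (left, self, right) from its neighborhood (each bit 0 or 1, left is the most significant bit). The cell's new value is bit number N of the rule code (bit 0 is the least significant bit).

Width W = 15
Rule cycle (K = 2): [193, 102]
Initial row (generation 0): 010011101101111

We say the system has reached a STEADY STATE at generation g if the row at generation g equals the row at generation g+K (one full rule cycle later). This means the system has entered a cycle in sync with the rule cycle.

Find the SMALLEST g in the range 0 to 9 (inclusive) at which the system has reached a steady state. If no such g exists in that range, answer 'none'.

Answer: none

Derivation:
Gen 0: 010011101101111
Gen 1 (rule 193): 000001100100111
Gen 2 (rule 102): 000010101101001
Gen 3 (rule 193): 111000000100000
Gen 4 (rule 102): 001000001100000
Gen 5 (rule 193): 100011100101111
Gen 6 (rule 102): 100100101110001
Gen 7 (rule 193): 000000000110100
Gen 8 (rule 102): 000000001011100
Gen 9 (rule 193): 111111100001101
Gen 10 (rule 102): 000000100010111
Gen 11 (rule 193): 111110001000011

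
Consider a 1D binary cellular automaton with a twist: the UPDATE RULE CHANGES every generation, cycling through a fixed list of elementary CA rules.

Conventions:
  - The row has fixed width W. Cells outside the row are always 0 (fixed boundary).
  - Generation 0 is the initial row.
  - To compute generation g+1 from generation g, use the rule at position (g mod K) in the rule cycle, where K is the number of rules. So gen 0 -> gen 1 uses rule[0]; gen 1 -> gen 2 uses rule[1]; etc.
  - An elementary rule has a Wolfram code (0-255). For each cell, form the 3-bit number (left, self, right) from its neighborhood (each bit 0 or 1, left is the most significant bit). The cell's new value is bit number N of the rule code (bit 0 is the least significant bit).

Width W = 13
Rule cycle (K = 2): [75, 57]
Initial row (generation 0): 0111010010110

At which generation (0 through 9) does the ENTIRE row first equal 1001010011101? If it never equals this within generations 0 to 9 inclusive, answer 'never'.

Gen 0: 0111010010110
Gen 1 (rule 75): 1101000100110
Gen 2 (rule 57): 1010110010101
Gen 3 (rule 75): 0000110100000
Gen 4 (rule 57): 1110101011111
Gen 5 (rule 75): 1010000010001
Gen 6 (rule 57): 0101111001100
Gen 7 (rule 75): 1001001011101
Gen 8 (rule 57): 0100100110010
Gen 9 (rule 75): 1001001110100

Answer: never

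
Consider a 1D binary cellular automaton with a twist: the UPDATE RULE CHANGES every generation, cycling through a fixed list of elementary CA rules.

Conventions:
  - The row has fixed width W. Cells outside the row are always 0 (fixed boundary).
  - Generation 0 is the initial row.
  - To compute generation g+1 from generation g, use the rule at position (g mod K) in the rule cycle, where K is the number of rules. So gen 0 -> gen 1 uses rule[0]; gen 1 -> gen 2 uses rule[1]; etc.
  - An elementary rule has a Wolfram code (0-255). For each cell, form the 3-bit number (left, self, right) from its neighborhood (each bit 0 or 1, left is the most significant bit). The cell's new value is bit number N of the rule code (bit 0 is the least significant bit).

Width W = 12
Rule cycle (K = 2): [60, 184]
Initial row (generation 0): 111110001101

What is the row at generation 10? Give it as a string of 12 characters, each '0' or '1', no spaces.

Answer: 001111101000

Derivation:
Gen 0: 111110001101
Gen 1 (rule 60): 100001001011
Gen 2 (rule 184): 010000100110
Gen 3 (rule 60): 011000110101
Gen 4 (rule 184): 010100101010
Gen 5 (rule 60): 011110111111
Gen 6 (rule 184): 011101111110
Gen 7 (rule 60): 010011000001
Gen 8 (rule 184): 001010100000
Gen 9 (rule 60): 001111110000
Gen 10 (rule 184): 001111101000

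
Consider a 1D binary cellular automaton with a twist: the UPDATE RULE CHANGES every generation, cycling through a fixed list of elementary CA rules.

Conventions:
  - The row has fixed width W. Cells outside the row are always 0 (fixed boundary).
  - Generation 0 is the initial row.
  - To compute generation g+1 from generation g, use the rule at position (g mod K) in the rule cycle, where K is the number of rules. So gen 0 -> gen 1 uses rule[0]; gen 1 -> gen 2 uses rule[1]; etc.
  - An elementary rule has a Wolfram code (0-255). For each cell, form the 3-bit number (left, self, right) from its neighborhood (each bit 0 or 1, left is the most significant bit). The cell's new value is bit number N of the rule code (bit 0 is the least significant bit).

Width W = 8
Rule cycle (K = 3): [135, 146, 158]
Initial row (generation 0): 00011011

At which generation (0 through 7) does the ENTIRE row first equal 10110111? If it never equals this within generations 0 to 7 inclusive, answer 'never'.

Gen 0: 00011011
Gen 1 (rule 135): 11100000
Gen 2 (rule 146): 01010000
Gen 3 (rule 158): 11011000
Gen 4 (rule 135): 00000011
Gen 5 (rule 146): 00000100
Gen 6 (rule 158): 00001110
Gen 7 (rule 135): 11110100

Answer: never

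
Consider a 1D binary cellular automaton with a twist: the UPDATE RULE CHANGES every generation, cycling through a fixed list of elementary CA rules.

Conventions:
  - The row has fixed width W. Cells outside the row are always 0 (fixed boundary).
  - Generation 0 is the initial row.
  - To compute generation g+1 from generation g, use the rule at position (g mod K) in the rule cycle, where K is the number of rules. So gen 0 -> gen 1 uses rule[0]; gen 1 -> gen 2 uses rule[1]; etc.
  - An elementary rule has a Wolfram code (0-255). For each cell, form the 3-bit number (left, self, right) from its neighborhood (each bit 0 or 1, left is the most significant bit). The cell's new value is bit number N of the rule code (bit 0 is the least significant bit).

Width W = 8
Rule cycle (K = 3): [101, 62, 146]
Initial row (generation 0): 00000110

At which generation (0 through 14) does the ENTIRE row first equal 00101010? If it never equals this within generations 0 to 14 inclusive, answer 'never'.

Answer: 6

Derivation:
Gen 0: 00000110
Gen 1 (rule 101): 11110010
Gen 2 (rule 62): 10001111
Gen 3 (rule 146): 01010110
Gen 4 (rule 101): 01111010
Gen 5 (rule 62): 11000111
Gen 6 (rule 146): 00101010
Gen 7 (rule 101): 10111110
Gen 8 (rule 62): 11100001
Gen 9 (rule 146): 01010010
Gen 10 (rule 101): 01110010
Gen 11 (rule 62): 11001111
Gen 12 (rule 146): 00110110
Gen 13 (rule 101): 10011010
Gen 14 (rule 62): 11110111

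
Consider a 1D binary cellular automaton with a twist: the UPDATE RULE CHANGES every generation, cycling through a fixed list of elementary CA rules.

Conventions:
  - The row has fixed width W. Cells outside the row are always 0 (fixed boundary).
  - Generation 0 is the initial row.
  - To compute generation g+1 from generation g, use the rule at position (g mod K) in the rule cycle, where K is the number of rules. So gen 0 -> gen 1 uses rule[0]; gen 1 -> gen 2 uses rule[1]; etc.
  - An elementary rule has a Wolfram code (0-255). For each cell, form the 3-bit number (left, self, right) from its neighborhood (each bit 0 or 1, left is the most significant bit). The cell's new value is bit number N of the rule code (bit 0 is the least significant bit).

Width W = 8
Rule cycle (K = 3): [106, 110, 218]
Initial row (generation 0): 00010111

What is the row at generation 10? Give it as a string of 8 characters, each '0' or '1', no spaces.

Answer: 11000001

Derivation:
Gen 0: 00010111
Gen 1 (rule 106): 00101101
Gen 2 (rule 110): 01111111
Gen 3 (rule 218): 11111111
Gen 4 (rule 106): 10000001
Gen 5 (rule 110): 10000011
Gen 6 (rule 218): 01000111
Gen 7 (rule 106): 10001101
Gen 8 (rule 110): 10011111
Gen 9 (rule 218): 01111111
Gen 10 (rule 106): 11000001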